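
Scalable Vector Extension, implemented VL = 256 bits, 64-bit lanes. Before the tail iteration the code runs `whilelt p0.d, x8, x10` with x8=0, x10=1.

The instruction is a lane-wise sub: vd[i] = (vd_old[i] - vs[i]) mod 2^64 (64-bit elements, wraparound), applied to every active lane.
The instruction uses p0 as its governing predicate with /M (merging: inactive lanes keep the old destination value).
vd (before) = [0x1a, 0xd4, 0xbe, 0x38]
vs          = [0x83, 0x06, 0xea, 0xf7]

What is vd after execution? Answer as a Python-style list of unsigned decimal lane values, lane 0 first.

256-bit reg / 64-bit elem → 4 lanes
active while 0+j < 1, i.e. j ∈ [0,1) capped at 4 ⇒ 1
  i=0: sub(0x1a,0x83) → 18446744073709551511
  i=1: tail/keep → 212
  i=2: tail/keep → 190
  i=3: tail/keep → 56

vd = [18446744073709551511, 212, 190, 56]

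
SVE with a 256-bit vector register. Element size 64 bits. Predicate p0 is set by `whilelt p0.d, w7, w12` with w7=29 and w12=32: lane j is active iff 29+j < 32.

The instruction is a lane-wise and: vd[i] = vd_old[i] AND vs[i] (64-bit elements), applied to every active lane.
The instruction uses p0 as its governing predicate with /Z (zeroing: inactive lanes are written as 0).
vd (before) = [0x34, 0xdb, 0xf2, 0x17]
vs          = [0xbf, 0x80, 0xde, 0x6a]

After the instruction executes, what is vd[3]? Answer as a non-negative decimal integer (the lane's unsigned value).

vd[3] = 0

register lanes = 256/64 = 4
whilelt: lane j active iff 29+j < 32 → j < 3 → 3 active
  i=0: and(0x34,0xbf) → 52
  i=1: and(0xdb,0x80) → 128
  i=2: and(0xf2,0xde) → 210
  i=3: tail/zero → 0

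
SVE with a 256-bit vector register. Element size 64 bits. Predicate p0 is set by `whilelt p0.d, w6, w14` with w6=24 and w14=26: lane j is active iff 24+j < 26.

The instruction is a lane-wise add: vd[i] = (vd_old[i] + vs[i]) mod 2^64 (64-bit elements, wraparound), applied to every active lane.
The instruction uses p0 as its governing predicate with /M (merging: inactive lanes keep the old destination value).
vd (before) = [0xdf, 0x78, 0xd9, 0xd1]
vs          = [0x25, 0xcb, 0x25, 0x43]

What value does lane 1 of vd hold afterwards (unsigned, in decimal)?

256-bit reg / 64-bit elem → 4 lanes
whilelt: lane j active iff 24+j < 26 → j < 2 → 2 active
[0] add(0xdf,0x25) = 0x104
[1] add(0x78,0xcb) = 0x143
[2] tail/keep = 0xd9
[3] tail/keep = 0xd1

vd[1] = 323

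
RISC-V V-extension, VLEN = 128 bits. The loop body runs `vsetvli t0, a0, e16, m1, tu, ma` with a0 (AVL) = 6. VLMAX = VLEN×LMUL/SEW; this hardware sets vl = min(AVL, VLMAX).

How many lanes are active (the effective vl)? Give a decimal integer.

lanes per group: 128·1/16 = 8
vl = min(AVL, VLMAX) = min(6, 8) = 6

vl = 6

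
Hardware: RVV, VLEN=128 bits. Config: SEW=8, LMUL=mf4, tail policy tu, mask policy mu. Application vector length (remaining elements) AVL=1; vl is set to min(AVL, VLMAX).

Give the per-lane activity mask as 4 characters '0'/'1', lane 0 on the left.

VLMAX = (128 × 1/4) / 8 = 4 lanes
vl = min(AVL, VLMAX) = min(1, 4) = 1
bits (lane 0 leftmost): 1000

predicate = 1000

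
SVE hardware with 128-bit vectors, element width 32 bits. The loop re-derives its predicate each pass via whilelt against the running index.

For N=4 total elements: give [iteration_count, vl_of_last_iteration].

register lanes = 128/32 = 4
iterations = ceil(4/4) = 1; final-pass vl = 4

[iterations, last_vl] = [1, 4]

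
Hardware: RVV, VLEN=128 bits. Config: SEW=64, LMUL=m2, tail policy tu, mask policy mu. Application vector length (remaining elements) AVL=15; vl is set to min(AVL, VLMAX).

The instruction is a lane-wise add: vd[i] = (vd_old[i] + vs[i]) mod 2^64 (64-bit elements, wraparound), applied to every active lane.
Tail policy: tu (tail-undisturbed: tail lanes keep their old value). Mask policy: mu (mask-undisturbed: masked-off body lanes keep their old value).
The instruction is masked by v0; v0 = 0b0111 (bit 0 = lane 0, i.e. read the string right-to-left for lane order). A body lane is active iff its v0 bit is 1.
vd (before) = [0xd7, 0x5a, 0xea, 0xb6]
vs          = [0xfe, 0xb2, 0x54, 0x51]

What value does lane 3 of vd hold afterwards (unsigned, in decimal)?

VLMAX = VLEN×LMUL/SEW = 128×2/64 = 4
vl ← min(15, 4) = 4
lane  0: add(0xd7,0xfe) ⇒ 0x1d5
lane  1: add(0x5a,0xb2) ⇒ 0x10c
lane  2: add(0xea,0x54) ⇒ 0x13e
lane  3: mask-off/keep ⇒ 0xb6

vd[3] = 182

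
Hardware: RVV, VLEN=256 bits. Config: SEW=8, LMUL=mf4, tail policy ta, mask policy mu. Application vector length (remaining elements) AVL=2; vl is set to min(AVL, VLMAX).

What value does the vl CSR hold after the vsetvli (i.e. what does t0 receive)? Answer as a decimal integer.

vl = 2

VLMAX = (256 × 1/4) / 8 = 8 lanes
vl = min(AVL, VLMAX) = min(2, 8) = 2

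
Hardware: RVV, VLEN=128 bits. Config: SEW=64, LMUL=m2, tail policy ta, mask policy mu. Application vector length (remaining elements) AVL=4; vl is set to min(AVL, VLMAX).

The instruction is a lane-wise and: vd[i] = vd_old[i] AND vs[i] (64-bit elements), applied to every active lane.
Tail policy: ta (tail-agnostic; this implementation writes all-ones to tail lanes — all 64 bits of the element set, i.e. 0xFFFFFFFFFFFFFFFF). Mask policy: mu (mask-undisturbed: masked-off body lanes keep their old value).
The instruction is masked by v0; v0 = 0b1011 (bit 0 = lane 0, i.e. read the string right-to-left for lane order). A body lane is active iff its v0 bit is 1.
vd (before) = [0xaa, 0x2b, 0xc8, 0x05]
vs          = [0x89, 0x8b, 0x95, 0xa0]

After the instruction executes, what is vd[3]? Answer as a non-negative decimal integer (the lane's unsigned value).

vd[3] = 0

VLMAX = VLEN×LMUL/SEW = 128×2/64 = 4
vl = min(AVL, VLMAX) = min(4, 4) = 4
lane  0: and(0xaa,0x89) ⇒ 0x88
lane  1: and(0x2b,0x8b) ⇒ 0x0b
lane  2: mask-off/keep ⇒ 0xc8
lane  3: and(0x05,0xa0) ⇒ 0x00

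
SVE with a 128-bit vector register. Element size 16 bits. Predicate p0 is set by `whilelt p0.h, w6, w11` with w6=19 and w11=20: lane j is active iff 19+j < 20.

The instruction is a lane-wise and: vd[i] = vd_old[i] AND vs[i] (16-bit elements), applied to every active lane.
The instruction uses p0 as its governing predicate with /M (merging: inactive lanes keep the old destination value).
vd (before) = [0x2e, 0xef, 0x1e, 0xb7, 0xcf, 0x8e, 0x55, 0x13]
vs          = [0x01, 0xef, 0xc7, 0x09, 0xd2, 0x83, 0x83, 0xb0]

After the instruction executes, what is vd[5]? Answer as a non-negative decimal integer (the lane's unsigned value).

128-bit reg / 16-bit elem → 8 lanes
active while 19+j < 20, i.e. j ∈ [0,1) capped at 8 ⇒ 1
vd[0] and(0x2e,0x01) -> 0x00
vd[1] tail/keep -> 0xef
vd[2] tail/keep -> 0x1e
vd[3] tail/keep -> 0xb7
vd[4] tail/keep -> 0xcf
vd[5] tail/keep -> 0x8e
vd[6] tail/keep -> 0x55
vd[7] tail/keep -> 0x13

vd[5] = 142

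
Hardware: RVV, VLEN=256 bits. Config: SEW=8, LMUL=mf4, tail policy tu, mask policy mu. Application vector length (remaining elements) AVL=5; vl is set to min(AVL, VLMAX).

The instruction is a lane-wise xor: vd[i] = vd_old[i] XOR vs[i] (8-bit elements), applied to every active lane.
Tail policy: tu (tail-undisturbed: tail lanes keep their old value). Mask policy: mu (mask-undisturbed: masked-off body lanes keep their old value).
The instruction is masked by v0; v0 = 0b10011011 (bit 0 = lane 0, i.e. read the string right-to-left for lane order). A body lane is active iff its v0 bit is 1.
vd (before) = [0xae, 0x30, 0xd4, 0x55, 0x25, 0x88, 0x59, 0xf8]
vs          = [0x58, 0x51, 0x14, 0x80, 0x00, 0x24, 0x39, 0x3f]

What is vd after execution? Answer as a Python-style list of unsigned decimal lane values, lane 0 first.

vd = [246, 97, 212, 213, 37, 136, 89, 248]

lanes per group: 256·1/4/8 = 8
vl ← min(5, 8) = 5
vd[0] xor(0xae,0x58) -> 0xf6
vd[1] xor(0x30,0x51) -> 0x61
vd[2] mask-off/keep -> 0xd4
vd[3] xor(0x55,0x80) -> 0xd5
vd[4] xor(0x25,0x00) -> 0x25
vd[5] tail/keep -> 0x88
vd[6] tail/keep -> 0x59
vd[7] tail/keep -> 0xf8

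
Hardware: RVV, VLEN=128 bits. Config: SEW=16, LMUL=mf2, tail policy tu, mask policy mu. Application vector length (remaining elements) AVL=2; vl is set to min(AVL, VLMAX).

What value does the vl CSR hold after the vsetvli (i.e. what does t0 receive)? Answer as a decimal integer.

vl = 2

VLMAX = VLEN×LMUL/SEW = 128×1/2/16 = 4
vl = min(AVL, VLMAX) = min(2, 4) = 2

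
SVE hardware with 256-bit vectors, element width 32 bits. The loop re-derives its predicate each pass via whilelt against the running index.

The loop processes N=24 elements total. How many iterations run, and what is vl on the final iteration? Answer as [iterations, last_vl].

[iterations, last_vl] = [3, 8]

register lanes = 256/32 = 8
N=24: ⌈24/8⌉ = 3 iters; last vl = 24 − 2×8 = 8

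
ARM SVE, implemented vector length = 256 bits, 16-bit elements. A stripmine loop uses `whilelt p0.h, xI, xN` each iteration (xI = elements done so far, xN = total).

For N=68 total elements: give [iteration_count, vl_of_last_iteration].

256-bit reg / 16-bit elem → 16 lanes
68 elements at 16/iter → 5 passes, remainder 4 on the last

[iterations, last_vl] = [5, 4]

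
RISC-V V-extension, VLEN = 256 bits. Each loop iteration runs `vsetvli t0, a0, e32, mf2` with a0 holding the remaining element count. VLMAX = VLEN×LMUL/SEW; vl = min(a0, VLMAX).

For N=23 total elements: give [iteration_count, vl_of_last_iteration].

[iterations, last_vl] = [6, 3]

VLMAX = VLEN×LMUL/SEW = 256×1/2/32 = 4
iterations = ceil(23/4) = 6; final-pass vl = 3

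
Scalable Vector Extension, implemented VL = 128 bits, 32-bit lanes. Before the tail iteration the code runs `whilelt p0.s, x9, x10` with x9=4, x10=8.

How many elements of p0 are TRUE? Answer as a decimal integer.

vl = 4

register lanes = 128/32 = 4
whilelt: lane j active iff 4+j < 8 → j < 4 → 4 active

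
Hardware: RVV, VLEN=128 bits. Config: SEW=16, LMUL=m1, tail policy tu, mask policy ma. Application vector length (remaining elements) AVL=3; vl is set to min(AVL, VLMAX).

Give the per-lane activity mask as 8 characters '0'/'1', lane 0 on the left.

predicate = 11100000

lanes per group: 128·1/16 = 8
vl = min(AVL, VLMAX) = min(3, 8) = 3
bits (lane 0 leftmost): 11100000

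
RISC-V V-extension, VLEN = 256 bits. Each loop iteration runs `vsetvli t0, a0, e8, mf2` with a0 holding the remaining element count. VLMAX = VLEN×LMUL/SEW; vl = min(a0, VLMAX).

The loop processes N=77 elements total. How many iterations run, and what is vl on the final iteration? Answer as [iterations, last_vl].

[iterations, last_vl] = [5, 13]

VLMAX = VLEN×LMUL/SEW = 256×1/2/8 = 16
77 elements at 16/iter → 5 passes, remainder 13 on the last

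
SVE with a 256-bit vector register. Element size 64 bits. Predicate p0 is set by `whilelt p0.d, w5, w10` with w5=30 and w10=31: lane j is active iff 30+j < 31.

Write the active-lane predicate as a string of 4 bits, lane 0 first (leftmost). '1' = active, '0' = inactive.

predicate = 1000

256-bit reg / 64-bit elem → 4 lanes
p0[j] = (30+j < 31); true for j=0..0 → 1 lanes set
bits (lane 0 leftmost): 1000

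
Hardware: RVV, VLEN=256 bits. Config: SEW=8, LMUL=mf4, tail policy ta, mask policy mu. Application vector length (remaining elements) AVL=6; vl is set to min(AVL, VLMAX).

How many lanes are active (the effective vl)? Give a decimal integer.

vl = 6

lanes per group: 256·1/4/8 = 8
vl ← min(6, 8) = 6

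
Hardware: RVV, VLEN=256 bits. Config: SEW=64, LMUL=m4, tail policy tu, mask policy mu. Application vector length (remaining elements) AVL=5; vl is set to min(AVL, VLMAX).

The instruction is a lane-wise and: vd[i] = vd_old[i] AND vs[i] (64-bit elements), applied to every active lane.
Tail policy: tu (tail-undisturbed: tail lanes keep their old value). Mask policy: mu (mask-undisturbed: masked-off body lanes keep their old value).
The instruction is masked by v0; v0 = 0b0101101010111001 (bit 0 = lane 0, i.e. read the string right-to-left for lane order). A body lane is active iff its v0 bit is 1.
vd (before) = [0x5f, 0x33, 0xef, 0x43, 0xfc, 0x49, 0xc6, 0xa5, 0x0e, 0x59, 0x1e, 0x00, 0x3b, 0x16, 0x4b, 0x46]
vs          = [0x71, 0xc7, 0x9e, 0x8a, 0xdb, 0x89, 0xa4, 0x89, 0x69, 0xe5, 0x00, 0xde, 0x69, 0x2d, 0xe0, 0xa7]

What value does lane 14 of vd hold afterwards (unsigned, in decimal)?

VLMAX = VLEN×LMUL/SEW = 256×4/64 = 16
vl = min(AVL, VLMAX) = min(5, 16) = 5
[0] and(0x5f,0x71) = 0x51
[1] mask-off/keep = 0x33
[2] mask-off/keep = 0xef
[3] and(0x43,0x8a) = 0x02
[4] and(0xfc,0xdb) = 0xd8
[5] tail/keep = 0x49
[6] tail/keep = 0xc6
[7] tail/keep = 0xa5
[8] tail/keep = 0x0e
[9] tail/keep = 0x59
[10] tail/keep = 0x1e
[11] tail/keep = 0x00
[12] tail/keep = 0x3b
[13] tail/keep = 0x16
[14] tail/keep = 0x4b
[15] tail/keep = 0x46

vd[14] = 75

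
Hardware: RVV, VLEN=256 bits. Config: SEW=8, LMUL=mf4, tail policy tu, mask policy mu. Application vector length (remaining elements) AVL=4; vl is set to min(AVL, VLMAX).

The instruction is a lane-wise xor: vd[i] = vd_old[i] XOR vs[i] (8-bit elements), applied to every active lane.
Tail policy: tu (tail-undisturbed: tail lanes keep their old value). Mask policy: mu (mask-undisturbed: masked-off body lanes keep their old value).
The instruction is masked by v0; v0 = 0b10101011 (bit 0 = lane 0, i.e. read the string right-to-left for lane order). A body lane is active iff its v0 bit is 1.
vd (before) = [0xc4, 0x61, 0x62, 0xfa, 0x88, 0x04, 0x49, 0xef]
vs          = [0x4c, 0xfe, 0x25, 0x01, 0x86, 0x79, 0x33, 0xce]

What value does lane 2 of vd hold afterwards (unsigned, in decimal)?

VLMAX = (256 × 1/4) / 8 = 8 lanes
vl ← min(4, 8) = 4
  i=0: xor(0xc4,0x4c) → 136
  i=1: xor(0x61,0xfe) → 159
  i=2: mask-off/keep → 98
  i=3: xor(0xfa,0x01) → 251
  i=4: tail/keep → 136
  i=5: tail/keep → 4
  i=6: tail/keep → 73
  i=7: tail/keep → 239

vd[2] = 98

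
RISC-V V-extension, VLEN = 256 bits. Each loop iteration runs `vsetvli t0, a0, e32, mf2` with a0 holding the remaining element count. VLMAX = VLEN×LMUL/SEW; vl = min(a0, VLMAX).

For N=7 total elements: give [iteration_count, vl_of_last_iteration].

lanes per group: 256·1/2/32 = 4
N=7: ⌈7/4⌉ = 2 iters; last vl = 7 − 1×4 = 3

[iterations, last_vl] = [2, 3]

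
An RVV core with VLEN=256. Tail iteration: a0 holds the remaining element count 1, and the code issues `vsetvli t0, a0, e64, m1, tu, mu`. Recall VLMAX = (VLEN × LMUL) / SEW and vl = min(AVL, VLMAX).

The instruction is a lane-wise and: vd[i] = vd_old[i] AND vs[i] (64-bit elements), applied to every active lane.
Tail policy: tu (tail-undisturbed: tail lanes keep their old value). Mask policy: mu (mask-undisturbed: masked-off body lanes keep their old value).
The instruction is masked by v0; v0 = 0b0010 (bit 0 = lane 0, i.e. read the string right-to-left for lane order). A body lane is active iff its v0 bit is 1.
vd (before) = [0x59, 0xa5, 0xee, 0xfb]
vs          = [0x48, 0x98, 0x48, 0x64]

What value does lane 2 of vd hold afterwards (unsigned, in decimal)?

VLMAX = (256 × 1) / 64 = 4 lanes
AVL=1 ≤ VLMAX=4, so vl = 1
vd[0] mask-off/keep -> 0x59
vd[1] tail/keep -> 0xa5
vd[2] tail/keep -> 0xee
vd[3] tail/keep -> 0xfb

vd[2] = 238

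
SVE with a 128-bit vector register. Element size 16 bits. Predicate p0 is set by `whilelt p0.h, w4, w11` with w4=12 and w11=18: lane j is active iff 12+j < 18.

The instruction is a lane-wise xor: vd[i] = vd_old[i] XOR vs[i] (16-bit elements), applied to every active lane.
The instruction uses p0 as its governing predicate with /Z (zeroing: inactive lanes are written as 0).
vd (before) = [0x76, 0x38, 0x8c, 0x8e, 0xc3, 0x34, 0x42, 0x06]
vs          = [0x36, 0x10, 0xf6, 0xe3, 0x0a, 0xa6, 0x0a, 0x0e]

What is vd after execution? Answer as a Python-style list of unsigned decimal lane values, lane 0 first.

vd = [64, 40, 122, 109, 201, 146, 0, 0]

128-bit reg / 16-bit elem → 8 lanes
active while 12+j < 18, i.e. j ∈ [0,6) capped at 8 ⇒ 6
  i=0: xor(0x76,0x36) → 64
  i=1: xor(0x38,0x10) → 40
  i=2: xor(0x8c,0xf6) → 122
  i=3: xor(0x8e,0xe3) → 109
  i=4: xor(0xc3,0x0a) → 201
  i=5: xor(0x34,0xa6) → 146
  i=6: tail/zero → 0
  i=7: tail/zero → 0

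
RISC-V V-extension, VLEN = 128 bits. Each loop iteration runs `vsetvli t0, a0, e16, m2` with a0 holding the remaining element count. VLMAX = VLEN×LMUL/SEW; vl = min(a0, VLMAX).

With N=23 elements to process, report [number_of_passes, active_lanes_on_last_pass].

lanes per group: 128·2/16 = 16
iterations = ceil(23/16) = 2; final-pass vl = 7

[iterations, last_vl] = [2, 7]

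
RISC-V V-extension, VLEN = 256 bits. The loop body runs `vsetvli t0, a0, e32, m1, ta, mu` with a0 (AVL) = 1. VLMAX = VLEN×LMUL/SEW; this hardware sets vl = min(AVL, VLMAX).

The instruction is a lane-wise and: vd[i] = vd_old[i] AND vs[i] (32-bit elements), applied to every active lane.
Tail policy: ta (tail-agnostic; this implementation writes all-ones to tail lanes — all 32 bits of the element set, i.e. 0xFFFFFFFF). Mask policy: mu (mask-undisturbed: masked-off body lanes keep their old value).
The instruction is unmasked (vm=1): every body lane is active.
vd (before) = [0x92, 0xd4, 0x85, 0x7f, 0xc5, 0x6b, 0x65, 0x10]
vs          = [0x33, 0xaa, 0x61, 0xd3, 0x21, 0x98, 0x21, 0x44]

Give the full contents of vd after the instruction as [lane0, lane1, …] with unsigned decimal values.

VLMAX = (256 × 1) / 32 = 8 lanes
vl = min(AVL, VLMAX) = min(1, 8) = 1
  i=0: and(0x92,0x33) → 18
  i=1: tail/ones → 4294967295
  i=2: tail/ones → 4294967295
  i=3: tail/ones → 4294967295
  i=4: tail/ones → 4294967295
  i=5: tail/ones → 4294967295
  i=6: tail/ones → 4294967295
  i=7: tail/ones → 4294967295

vd = [18, 4294967295, 4294967295, 4294967295, 4294967295, 4294967295, 4294967295, 4294967295]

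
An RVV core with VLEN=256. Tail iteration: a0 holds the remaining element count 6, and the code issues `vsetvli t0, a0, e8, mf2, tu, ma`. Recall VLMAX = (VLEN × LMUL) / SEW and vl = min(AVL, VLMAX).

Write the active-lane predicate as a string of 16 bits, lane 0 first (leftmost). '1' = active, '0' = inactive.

lanes per group: 256·1/2/8 = 16
vl ← min(6, 16) = 6
bits (lane 0 leftmost): 1111110000000000

predicate = 1111110000000000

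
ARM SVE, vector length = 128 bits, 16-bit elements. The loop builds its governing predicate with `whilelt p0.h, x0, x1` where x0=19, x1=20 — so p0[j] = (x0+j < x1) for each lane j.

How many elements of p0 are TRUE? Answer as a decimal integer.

vl = 1

128-bit reg / 16-bit elem → 8 lanes
whilelt: lane j active iff 19+j < 20 → j < 1 → 1 active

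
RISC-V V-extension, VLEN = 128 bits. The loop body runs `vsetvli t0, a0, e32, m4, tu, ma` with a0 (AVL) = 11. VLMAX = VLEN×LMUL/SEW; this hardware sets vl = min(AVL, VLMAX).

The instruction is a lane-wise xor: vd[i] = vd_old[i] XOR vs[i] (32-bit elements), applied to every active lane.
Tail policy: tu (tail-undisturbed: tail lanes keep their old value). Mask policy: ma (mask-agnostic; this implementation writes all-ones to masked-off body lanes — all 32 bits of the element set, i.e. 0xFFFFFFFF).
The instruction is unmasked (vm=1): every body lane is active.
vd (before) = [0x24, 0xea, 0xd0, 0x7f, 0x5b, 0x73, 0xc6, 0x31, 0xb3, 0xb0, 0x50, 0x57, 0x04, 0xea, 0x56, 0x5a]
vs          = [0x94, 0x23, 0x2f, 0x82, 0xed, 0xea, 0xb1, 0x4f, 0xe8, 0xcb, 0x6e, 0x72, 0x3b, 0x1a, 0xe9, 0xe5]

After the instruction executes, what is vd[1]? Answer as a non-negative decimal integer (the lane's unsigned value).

vd[1] = 201

VLMAX = (128 × 4) / 32 = 16 lanes
vl = min(AVL, VLMAX) = min(11, 16) = 11
lane  0: xor(0x24,0x94) ⇒ 0xb0
lane  1: xor(0xea,0x23) ⇒ 0xc9
lane  2: xor(0xd0,0x2f) ⇒ 0xff
lane  3: xor(0x7f,0x82) ⇒ 0xfd
lane  4: xor(0x5b,0xed) ⇒ 0xb6
lane  5: xor(0x73,0xea) ⇒ 0x99
lane  6: xor(0xc6,0xb1) ⇒ 0x77
lane  7: xor(0x31,0x4f) ⇒ 0x7e
lane  8: xor(0xb3,0xe8) ⇒ 0x5b
lane  9: xor(0xb0,0xcb) ⇒ 0x7b
lane 10: xor(0x50,0x6e) ⇒ 0x3e
lane 11: tail/keep ⇒ 0x57
lane 12: tail/keep ⇒ 0x04
lane 13: tail/keep ⇒ 0xea
lane 14: tail/keep ⇒ 0x56
lane 15: tail/keep ⇒ 0x5a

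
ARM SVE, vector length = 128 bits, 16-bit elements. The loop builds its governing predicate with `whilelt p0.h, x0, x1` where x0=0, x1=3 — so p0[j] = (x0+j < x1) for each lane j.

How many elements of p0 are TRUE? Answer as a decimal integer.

lane count: 128 div 16 = 8
p0[j] = (0+j < 3); true for j=0..2 → 3 lanes set

vl = 3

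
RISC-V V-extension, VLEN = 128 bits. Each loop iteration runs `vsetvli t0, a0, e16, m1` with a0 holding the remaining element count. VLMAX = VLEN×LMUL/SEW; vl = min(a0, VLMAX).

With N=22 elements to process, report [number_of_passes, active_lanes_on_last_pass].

[iterations, last_vl] = [3, 6]

VLMAX = VLEN×LMUL/SEW = 128×1/16 = 8
iterations = ceil(22/8) = 3; final-pass vl = 6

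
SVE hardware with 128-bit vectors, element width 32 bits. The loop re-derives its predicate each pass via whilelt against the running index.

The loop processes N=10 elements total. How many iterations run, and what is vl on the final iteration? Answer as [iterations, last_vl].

[iterations, last_vl] = [3, 2]

128-bit reg / 32-bit elem → 4 lanes
N=10: ⌈10/4⌉ = 3 iters; last vl = 10 − 2×4 = 2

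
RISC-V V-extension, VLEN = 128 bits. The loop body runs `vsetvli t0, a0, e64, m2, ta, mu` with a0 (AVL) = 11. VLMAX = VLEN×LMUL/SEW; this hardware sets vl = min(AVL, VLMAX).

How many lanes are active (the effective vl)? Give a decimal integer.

vl = 4

lanes per group: 128·2/64 = 4
vl ← min(11, 4) = 4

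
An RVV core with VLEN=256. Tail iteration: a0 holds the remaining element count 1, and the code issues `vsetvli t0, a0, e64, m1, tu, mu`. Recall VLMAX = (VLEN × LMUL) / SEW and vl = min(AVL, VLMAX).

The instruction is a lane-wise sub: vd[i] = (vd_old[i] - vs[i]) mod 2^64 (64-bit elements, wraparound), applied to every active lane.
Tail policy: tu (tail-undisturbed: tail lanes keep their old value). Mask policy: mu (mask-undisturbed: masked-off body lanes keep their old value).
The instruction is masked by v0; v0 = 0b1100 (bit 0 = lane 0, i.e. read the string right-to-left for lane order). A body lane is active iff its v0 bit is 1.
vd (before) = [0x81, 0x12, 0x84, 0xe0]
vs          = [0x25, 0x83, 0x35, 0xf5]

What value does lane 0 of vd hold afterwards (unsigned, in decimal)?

lanes per group: 256·1/64 = 4
vl = min(AVL, VLMAX) = min(1, 4) = 1
  i=0: mask-off/keep → 129
  i=1: tail/keep → 18
  i=2: tail/keep → 132
  i=3: tail/keep → 224

vd[0] = 129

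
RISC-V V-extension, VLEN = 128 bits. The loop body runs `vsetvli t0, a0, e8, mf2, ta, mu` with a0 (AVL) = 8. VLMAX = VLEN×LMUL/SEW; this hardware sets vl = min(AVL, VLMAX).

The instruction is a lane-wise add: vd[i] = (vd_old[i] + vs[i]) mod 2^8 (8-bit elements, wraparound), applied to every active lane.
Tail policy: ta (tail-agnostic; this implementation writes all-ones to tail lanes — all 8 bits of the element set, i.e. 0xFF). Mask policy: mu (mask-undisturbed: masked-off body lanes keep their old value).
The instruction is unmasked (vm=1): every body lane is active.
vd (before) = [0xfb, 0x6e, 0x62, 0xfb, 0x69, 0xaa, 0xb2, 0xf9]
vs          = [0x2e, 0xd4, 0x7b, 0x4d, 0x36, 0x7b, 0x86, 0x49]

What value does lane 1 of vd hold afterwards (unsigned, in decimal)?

lanes per group: 128·1/2/8 = 8
vl = min(AVL, VLMAX) = min(8, 8) = 8
  i=0: add(0xfb,0x2e) → 41
  i=1: add(0x6e,0xd4) → 66
  i=2: add(0x62,0x7b) → 221
  i=3: add(0xfb,0x4d) → 72
  i=4: add(0x69,0x36) → 159
  i=5: add(0xaa,0x7b) → 37
  i=6: add(0xb2,0x86) → 56
  i=7: add(0xf9,0x49) → 66

vd[1] = 66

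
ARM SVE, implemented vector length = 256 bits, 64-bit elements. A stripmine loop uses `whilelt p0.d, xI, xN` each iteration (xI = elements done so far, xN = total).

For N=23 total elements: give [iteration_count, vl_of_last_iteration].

[iterations, last_vl] = [6, 3]

register lanes = 256/64 = 4
iterations = ceil(23/4) = 6; final-pass vl = 3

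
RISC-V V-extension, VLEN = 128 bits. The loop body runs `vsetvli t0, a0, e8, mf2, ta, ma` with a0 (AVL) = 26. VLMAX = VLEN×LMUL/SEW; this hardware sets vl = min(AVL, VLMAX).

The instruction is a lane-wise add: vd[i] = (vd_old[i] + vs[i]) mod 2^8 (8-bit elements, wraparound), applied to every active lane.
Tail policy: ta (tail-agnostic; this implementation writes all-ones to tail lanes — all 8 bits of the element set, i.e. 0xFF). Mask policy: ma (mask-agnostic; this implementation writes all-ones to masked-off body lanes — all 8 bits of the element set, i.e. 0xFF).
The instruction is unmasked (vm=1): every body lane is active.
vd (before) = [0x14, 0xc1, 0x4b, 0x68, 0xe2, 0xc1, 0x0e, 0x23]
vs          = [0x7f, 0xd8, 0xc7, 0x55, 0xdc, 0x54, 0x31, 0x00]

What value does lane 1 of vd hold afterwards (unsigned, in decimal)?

VLMAX = VLEN×LMUL/SEW = 128×1/2/8 = 8
vl = min(AVL, VLMAX) = min(26, 8) = 8
[0] add(0x14,0x7f) = 0x93
[1] add(0xc1,0xd8) = 0x99
[2] add(0x4b,0xc7) = 0x12
[3] add(0x68,0x55) = 0xbd
[4] add(0xe2,0xdc) = 0xbe
[5] add(0xc1,0x54) = 0x15
[6] add(0x0e,0x31) = 0x3f
[7] add(0x23,0x00) = 0x23

vd[1] = 153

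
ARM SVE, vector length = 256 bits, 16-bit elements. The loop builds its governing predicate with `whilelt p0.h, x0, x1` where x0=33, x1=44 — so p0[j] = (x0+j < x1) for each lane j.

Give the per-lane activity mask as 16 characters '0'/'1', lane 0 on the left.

predicate = 1111111111100000

lane count: 256 div 16 = 16
p0[j] = (33+j < 44); true for j=0..10 → 11 lanes set
bits (lane 0 leftmost): 1111111111100000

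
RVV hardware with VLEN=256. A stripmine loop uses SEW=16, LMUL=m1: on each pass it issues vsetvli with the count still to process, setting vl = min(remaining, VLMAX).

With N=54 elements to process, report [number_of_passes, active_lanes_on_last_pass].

[iterations, last_vl] = [4, 6]

VLMAX = VLEN×LMUL/SEW = 256×1/16 = 16
54 elements at 16/iter → 4 passes, remainder 6 on the last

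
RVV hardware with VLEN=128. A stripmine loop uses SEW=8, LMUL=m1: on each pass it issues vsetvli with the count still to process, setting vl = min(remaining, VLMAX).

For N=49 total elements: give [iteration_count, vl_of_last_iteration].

[iterations, last_vl] = [4, 1]

VLMAX = (128 × 1) / 8 = 16 lanes
N=49: ⌈49/16⌉ = 4 iters; last vl = 49 − 3×16 = 1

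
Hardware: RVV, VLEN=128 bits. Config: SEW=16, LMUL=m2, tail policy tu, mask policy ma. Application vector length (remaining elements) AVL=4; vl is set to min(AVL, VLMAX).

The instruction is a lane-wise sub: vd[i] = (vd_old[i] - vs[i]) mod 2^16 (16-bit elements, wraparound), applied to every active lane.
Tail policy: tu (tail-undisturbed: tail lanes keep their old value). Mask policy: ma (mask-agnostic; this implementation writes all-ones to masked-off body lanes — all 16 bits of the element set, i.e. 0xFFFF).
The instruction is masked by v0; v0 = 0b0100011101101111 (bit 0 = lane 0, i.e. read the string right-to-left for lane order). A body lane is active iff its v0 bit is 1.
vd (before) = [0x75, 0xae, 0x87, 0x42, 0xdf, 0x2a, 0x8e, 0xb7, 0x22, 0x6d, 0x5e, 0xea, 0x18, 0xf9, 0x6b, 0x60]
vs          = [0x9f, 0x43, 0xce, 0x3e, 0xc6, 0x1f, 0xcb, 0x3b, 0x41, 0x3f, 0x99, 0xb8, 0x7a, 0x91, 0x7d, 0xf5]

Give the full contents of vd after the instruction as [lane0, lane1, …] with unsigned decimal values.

VLMAX = (128 × 2) / 16 = 16 lanes
AVL=4 ≤ VLMAX=16, so vl = 4
  i=0: sub(0x75,0x9f) → 65494
  i=1: sub(0xae,0x43) → 107
  i=2: sub(0x87,0xce) → 65465
  i=3: sub(0x42,0x3e) → 4
  i=4: tail/keep → 223
  i=5: tail/keep → 42
  i=6: tail/keep → 142
  i=7: tail/keep → 183
  i=8: tail/keep → 34
  i=9: tail/keep → 109
  i=10: tail/keep → 94
  i=11: tail/keep → 234
  i=12: tail/keep → 24
  i=13: tail/keep → 249
  i=14: tail/keep → 107
  i=15: tail/keep → 96

vd = [65494, 107, 65465, 4, 223, 42, 142, 183, 34, 109, 94, 234, 24, 249, 107, 96]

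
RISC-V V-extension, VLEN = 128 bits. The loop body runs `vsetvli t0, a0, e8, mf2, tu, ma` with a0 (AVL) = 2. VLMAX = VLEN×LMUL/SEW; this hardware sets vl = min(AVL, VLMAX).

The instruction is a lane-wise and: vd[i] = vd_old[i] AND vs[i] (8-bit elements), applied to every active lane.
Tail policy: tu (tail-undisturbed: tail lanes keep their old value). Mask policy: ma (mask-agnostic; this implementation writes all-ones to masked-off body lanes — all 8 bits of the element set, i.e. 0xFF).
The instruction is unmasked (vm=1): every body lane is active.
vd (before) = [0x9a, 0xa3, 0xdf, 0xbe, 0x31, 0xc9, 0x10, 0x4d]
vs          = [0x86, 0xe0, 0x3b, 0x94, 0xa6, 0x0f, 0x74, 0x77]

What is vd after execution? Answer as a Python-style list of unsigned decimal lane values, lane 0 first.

VLMAX = (128 × 1/2) / 8 = 8 lanes
vl = min(AVL, VLMAX) = min(2, 8) = 2
lane  0: and(0x9a,0x86) ⇒ 0x82
lane  1: and(0xa3,0xe0) ⇒ 0xa0
lane  2: tail/keep ⇒ 0xdf
lane  3: tail/keep ⇒ 0xbe
lane  4: tail/keep ⇒ 0x31
lane  5: tail/keep ⇒ 0xc9
lane  6: tail/keep ⇒ 0x10
lane  7: tail/keep ⇒ 0x4d

vd = [130, 160, 223, 190, 49, 201, 16, 77]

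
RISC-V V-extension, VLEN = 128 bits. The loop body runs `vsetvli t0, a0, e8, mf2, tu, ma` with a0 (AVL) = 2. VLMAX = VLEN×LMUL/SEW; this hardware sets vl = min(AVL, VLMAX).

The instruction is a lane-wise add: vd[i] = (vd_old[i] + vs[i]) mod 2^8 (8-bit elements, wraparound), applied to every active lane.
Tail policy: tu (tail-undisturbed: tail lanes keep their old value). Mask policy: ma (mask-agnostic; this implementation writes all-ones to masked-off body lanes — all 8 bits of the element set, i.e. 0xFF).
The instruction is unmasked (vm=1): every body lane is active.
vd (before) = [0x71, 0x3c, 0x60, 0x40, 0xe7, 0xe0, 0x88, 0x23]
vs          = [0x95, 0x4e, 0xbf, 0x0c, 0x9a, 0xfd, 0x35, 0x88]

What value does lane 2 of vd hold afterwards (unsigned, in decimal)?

lanes per group: 128·1/2/8 = 8
vl = min(AVL, VLMAX) = min(2, 8) = 2
  i=0: add(0x71,0x95) → 6
  i=1: add(0x3c,0x4e) → 138
  i=2: tail/keep → 96
  i=3: tail/keep → 64
  i=4: tail/keep → 231
  i=5: tail/keep → 224
  i=6: tail/keep → 136
  i=7: tail/keep → 35

vd[2] = 96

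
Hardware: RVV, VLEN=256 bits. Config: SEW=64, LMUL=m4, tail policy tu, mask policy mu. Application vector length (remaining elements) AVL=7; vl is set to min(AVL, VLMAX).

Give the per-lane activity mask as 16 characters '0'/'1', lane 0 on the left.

lanes per group: 256·4/64 = 16
vl = min(AVL, VLMAX) = min(7, 16) = 7
bits (lane 0 leftmost): 1111111000000000

predicate = 1111111000000000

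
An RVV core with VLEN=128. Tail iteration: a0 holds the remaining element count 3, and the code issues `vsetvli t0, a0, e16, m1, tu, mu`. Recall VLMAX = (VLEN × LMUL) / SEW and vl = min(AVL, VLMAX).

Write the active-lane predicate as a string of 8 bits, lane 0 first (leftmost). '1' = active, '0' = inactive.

predicate = 11100000

VLMAX = (128 × 1) / 16 = 8 lanes
vl ← min(3, 8) = 3
bits (lane 0 leftmost): 11100000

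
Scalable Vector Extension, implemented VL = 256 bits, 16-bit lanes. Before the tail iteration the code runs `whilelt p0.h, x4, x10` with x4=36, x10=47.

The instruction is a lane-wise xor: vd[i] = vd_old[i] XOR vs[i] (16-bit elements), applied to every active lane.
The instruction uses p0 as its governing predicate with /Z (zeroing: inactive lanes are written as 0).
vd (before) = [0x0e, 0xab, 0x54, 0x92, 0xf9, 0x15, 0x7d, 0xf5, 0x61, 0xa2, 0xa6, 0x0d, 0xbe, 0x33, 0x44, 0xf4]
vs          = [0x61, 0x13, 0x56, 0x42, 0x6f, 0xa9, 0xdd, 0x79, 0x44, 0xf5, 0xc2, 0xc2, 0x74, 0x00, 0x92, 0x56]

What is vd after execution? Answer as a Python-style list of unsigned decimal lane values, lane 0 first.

lane count: 256 div 16 = 16
active while 36+j < 47, i.e. j ∈ [0,11) capped at 16 ⇒ 11
[0] xor(0x0e,0x61) = 0x6f
[1] xor(0xab,0x13) = 0xb8
[2] xor(0x54,0x56) = 0x02
[3] xor(0x92,0x42) = 0xd0
[4] xor(0xf9,0x6f) = 0x96
[5] xor(0x15,0xa9) = 0xbc
[6] xor(0x7d,0xdd) = 0xa0
[7] xor(0xf5,0x79) = 0x8c
[8] xor(0x61,0x44) = 0x25
[9] xor(0xa2,0xf5) = 0x57
[10] xor(0xa6,0xc2) = 0x64
[11] tail/zero = 0x00
[12] tail/zero = 0x00
[13] tail/zero = 0x00
[14] tail/zero = 0x00
[15] tail/zero = 0x00

vd = [111, 184, 2, 208, 150, 188, 160, 140, 37, 87, 100, 0, 0, 0, 0, 0]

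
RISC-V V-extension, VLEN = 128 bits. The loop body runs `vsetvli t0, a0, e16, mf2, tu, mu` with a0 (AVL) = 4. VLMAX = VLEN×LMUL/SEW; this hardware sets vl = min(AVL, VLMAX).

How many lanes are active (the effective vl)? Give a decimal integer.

vl = 4

VLMAX = (128 × 1/2) / 16 = 4 lanes
AVL=4 ≤ VLMAX=4, so vl = 4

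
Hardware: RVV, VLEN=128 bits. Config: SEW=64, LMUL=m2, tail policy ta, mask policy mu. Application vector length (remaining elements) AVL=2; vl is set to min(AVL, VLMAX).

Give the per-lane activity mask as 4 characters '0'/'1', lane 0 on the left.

predicate = 1100

lanes per group: 128·2/64 = 4
AVL=2 ≤ VLMAX=4, so vl = 2
bits (lane 0 leftmost): 1100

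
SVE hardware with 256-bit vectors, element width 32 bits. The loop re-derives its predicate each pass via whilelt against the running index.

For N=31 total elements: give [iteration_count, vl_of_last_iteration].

[iterations, last_vl] = [4, 7]

lane count: 256 div 32 = 8
31 elements at 8/iter → 4 passes, remainder 7 on the last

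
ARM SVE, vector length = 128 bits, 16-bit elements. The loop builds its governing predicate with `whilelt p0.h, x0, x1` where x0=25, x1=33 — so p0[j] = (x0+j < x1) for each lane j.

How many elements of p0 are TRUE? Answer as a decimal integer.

vl = 8

register lanes = 128/16 = 8
p0[j] = (25+j < 33); true for j=0..7 → 8 lanes set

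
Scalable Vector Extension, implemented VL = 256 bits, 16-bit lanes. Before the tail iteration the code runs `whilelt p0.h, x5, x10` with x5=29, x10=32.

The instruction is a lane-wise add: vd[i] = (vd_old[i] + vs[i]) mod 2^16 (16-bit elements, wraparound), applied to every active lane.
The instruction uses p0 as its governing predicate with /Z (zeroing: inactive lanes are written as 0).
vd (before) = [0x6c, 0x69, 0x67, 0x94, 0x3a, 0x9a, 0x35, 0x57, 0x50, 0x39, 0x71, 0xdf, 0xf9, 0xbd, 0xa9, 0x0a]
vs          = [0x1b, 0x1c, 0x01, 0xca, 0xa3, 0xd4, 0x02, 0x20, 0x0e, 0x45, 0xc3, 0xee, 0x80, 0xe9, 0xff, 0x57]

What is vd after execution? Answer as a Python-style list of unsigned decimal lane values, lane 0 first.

lane count: 256 div 16 = 16
whilelt: lane j active iff 29+j < 32 → j < 3 → 3 active
[0] add(0x6c,0x1b) = 0x87
[1] add(0x69,0x1c) = 0x85
[2] add(0x67,0x01) = 0x68
[3] tail/zero = 0x00
[4] tail/zero = 0x00
[5] tail/zero = 0x00
[6] tail/zero = 0x00
[7] tail/zero = 0x00
[8] tail/zero = 0x00
[9] tail/zero = 0x00
[10] tail/zero = 0x00
[11] tail/zero = 0x00
[12] tail/zero = 0x00
[13] tail/zero = 0x00
[14] tail/zero = 0x00
[15] tail/zero = 0x00

vd = [135, 133, 104, 0, 0, 0, 0, 0, 0, 0, 0, 0, 0, 0, 0, 0]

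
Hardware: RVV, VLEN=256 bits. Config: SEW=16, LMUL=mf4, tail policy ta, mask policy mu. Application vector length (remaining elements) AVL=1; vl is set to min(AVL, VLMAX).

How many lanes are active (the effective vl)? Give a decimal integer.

VLMAX = VLEN×LMUL/SEW = 256×1/4/16 = 4
AVL=1 ≤ VLMAX=4, so vl = 1

vl = 1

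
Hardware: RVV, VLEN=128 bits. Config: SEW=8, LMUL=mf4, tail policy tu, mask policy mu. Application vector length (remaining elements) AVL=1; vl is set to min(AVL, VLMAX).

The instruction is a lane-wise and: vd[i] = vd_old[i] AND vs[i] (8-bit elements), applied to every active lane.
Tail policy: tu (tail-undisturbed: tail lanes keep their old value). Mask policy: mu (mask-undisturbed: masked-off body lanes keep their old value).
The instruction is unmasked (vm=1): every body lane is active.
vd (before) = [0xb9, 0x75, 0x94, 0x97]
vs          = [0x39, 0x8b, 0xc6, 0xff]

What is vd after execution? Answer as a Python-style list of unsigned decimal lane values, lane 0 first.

VLMAX = VLEN×LMUL/SEW = 128×1/4/8 = 4
AVL=1 ≤ VLMAX=4, so vl = 1
vd[0] and(0xb9,0x39) -> 0x39
vd[1] tail/keep -> 0x75
vd[2] tail/keep -> 0x94
vd[3] tail/keep -> 0x97

vd = [57, 117, 148, 151]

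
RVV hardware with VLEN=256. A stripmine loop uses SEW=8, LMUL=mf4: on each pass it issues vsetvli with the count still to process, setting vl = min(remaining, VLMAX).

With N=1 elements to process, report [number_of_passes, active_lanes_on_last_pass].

VLMAX = VLEN×LMUL/SEW = 256×1/4/8 = 8
iterations = ceil(1/8) = 1; final-pass vl = 1

[iterations, last_vl] = [1, 1]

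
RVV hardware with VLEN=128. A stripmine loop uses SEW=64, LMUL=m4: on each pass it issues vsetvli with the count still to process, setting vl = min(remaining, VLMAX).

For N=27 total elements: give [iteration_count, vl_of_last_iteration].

VLMAX = VLEN×LMUL/SEW = 128×4/64 = 8
27 elements at 8/iter → 4 passes, remainder 3 on the last

[iterations, last_vl] = [4, 3]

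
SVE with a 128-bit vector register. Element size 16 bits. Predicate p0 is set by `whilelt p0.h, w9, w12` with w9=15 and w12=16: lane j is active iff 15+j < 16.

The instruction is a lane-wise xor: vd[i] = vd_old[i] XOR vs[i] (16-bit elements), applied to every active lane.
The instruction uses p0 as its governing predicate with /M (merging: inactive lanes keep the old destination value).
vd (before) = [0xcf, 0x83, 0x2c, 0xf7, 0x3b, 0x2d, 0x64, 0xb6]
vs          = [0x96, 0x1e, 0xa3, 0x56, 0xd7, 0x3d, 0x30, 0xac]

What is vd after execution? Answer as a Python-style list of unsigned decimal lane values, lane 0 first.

128-bit reg / 16-bit elem → 8 lanes
whilelt: lane j active iff 15+j < 16 → j < 1 → 1 active
  i=0: xor(0xcf,0x96) → 89
  i=1: tail/keep → 131
  i=2: tail/keep → 44
  i=3: tail/keep → 247
  i=4: tail/keep → 59
  i=5: tail/keep → 45
  i=6: tail/keep → 100
  i=7: tail/keep → 182

vd = [89, 131, 44, 247, 59, 45, 100, 182]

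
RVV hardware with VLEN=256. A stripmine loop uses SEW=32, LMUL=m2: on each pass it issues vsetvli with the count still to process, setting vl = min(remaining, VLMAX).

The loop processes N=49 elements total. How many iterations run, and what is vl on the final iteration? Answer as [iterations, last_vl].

[iterations, last_vl] = [4, 1]

VLMAX = (256 × 2) / 32 = 16 lanes
iterations = ceil(49/16) = 4; final-pass vl = 1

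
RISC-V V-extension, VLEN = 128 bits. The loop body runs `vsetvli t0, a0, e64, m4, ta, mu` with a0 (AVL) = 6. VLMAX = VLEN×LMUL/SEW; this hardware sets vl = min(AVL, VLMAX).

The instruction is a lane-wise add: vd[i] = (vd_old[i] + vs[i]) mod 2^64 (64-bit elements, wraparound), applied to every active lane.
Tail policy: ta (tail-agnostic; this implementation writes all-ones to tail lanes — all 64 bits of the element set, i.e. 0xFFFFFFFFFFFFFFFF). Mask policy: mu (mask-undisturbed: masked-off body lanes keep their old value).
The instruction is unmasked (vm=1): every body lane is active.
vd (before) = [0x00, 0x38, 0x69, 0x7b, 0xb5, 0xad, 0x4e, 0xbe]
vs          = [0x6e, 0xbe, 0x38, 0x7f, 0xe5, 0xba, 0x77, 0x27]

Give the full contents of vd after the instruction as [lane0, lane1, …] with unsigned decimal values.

lanes per group: 128·4/64 = 8
vl = min(AVL, VLMAX) = min(6, 8) = 6
lane  0: add(0x00,0x6e) ⇒ 0x6e
lane  1: add(0x38,0xbe) ⇒ 0xf6
lane  2: add(0x69,0x38) ⇒ 0xa1
lane  3: add(0x7b,0x7f) ⇒ 0xfa
lane  4: add(0xb5,0xe5) ⇒ 0x19a
lane  5: add(0xad,0xba) ⇒ 0x167
lane  6: tail/ones ⇒ 0xffffffffffffffff
lane  7: tail/ones ⇒ 0xffffffffffffffff

vd = [110, 246, 161, 250, 410, 359, 18446744073709551615, 18446744073709551615]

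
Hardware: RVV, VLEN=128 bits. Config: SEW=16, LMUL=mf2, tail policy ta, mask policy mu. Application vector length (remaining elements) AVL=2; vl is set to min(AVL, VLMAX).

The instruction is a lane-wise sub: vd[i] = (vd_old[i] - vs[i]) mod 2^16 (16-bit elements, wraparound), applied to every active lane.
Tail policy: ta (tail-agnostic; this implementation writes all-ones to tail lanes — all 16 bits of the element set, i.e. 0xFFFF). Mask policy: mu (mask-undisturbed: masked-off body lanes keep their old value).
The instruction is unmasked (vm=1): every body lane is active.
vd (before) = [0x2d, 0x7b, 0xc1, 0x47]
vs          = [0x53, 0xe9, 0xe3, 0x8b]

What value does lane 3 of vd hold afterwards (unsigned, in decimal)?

vd[3] = 65535

VLMAX = (128 × 1/2) / 16 = 4 lanes
vl ← min(2, 4) = 2
[0] sub(0x2d,0x53) = 0xffda
[1] sub(0x7b,0xe9) = 0xff92
[2] tail/ones = 0xffff
[3] tail/ones = 0xffff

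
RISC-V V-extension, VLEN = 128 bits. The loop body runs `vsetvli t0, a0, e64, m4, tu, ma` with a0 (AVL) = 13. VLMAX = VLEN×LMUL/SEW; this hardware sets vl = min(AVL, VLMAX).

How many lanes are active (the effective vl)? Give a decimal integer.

VLMAX = VLEN×LMUL/SEW = 128×4/64 = 8
vl = min(AVL, VLMAX) = min(13, 8) = 8

vl = 8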